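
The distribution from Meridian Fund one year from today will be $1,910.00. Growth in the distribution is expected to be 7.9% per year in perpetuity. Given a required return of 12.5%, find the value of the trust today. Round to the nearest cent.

$41521.74

Growing perpetuity: P = D₁ / (r − g) = $1,910.0000 / (0.125 − 0.079) = $41,521.74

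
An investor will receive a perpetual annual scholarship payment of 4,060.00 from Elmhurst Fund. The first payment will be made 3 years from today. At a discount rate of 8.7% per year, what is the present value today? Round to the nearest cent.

Value at end of year 2: C / r = 4,060.00 / 0.087 = 46,666.6667
Discount to today: PV = 46,666.6667 / (1 + 0.087)^2 = 46,666.6667 / 1.181569 = 39,495.51

39495.51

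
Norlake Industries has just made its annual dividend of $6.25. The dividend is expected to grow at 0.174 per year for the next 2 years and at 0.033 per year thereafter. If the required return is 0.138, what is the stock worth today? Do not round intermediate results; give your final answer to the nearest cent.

D_1 = 7.33750
D_2 = 8.61422
Terminal value at year 2: TV = D_2×(1+g_2)/(r−g_2) = 8.89849/0.105 = 84.74757
P_0 = D_1/(1+r)^1 + D_2/(1+r)^2 + TV/(1+r)^2
    = 6.44772 + 6.65169 + 65.43991 = 78.53931

$78.54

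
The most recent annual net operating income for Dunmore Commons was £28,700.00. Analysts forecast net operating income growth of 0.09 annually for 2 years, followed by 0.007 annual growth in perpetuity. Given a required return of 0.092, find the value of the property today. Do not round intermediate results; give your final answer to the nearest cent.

£396008.67

D_1 = 31283.00000
D_2 = 34098.47000
Terminal value at year 2: TV = D_2×(1+g_2)/(r−g_2) = 34337.15929/0.085 = 403966.57988
P_0 = D_1/(1+r)^1 + D_2/(1+r)^2 + TV/(1+r)^2
    = 28647.43590 + 28594.96807 + 338766.26874 = 396008.67270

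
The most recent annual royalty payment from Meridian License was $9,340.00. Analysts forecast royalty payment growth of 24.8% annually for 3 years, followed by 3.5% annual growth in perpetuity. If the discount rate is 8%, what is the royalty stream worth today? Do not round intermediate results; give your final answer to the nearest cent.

$369148.78

D_1 = 11656.32000
D_2 = 14547.08736
D_3 = 18154.76503
Terminal value at year 3: TV = D_3×(1+g_2)/(r−g_2) = 18790.18180/0.045 = 417559.59558
P_0 = D_1/(1+r)^1 + D_2/(1+r)^2 + D_3/(1+r)^3 + TV/(1+r)^3
    = 10792.88889 + 12471.78272 + 14411.83781 + 331472.26952 = 369148.77893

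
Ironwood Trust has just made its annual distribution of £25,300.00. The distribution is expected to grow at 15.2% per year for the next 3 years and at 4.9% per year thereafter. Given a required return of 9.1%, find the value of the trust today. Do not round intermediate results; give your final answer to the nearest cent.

D_1 = 29145.60000
D_2 = 33575.73120
D_3 = 38679.24234
Terminal value at year 3: TV = D_3×(1+g_2)/(r−g_2) = 40574.52522/0.042 = 966060.12422
P_0 = D_1/(1+r)^1 + D_2/(1+r)^2 + D_3/(1+r)^3 + TV/(1+r)^3
    = 26714.57379 + 28208.23923 + 29785.41851 + 743926.28611 = 828634.51764

£828634.52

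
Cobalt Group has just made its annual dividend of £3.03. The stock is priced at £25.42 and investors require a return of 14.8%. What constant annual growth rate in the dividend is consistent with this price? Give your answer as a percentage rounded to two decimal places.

2.57%

P = D₀(1+g)/(r−g) ⇒ P(r−g) = D₀(1+g) ⇒ g(P+D₀) = P·r − D₀
g = (P·r − D₀)/(P + D₀) = (£25.42×0.148 − £3.03) / (£25.42 + £3.03) = 0.025735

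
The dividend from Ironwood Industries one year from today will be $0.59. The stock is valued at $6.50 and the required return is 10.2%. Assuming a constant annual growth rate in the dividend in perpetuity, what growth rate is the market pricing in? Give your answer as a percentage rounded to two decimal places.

P = D₁/(r−g) ⇒ g = r − D₁/P = 0.102 − $0.59/$6.50 = 0.011231

1.12%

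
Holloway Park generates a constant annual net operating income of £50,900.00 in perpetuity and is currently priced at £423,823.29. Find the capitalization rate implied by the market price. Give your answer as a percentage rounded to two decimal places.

P = C/r ⇒ r = C/P = £50,900.00/£423,823.29 = 0.120097

12.01%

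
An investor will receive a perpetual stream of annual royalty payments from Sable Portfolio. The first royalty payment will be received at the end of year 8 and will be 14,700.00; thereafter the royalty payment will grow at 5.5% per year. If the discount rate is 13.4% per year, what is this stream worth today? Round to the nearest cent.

77161.18

Value at end of year 7: C₁ / (r − g) = 14,700.00 / (0.134 − 0.055) = 186,075.9494
Discount to today: PV = 186,075.9494 / (1 + 0.134)^7 = 186,075.9494 / 2.411523 = 77,161.18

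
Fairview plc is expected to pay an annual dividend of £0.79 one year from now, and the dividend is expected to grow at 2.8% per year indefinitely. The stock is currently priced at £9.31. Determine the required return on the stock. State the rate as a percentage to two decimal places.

11.29%

P = D₁/(r − g) ⇒ r = D₁/P + g = £0.7900/£9.31 + 0.028 = 0.084855 + 0.028 = 0.112855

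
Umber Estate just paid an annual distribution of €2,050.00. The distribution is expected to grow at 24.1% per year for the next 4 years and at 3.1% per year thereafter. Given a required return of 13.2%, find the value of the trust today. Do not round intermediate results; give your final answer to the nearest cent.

D_1 = 2544.05000
D_2 = 3157.16605
D_3 = 3918.04307
D_4 = 4862.29145
Terminal value at year 4: TV = D_4×(1+g_2)/(r−g_2) = 5013.02248/0.101 = 49633.88596
P_0 = D_1/(1+r)^1 + D_2/(1+r)^2 + D_3/(1+r)^3 + D_4/(1+r)^4 + TV/(1+r)^4
    = 2247.39399 + 2463.79500 + 2701.03322 + 2961.11504 + 30226.82775 = 40600.16500

€40600.16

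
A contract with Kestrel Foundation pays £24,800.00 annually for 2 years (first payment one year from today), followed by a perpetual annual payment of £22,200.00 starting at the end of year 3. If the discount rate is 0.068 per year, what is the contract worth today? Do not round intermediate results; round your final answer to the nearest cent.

PV of 2-year annuity: £24,800.00 × [1 − (1+0.068)^−2] / 0.068 = 44963.45860
Perpetuity value at year 2: £22,200.00 / 0.068 = 326470.58824
PV of perpetuity: 326470.58824 / (1+0.068)^2 = 286221.04062
Total PV = 44963.45860 + 286221.04062 = 331184.49922

£331184.50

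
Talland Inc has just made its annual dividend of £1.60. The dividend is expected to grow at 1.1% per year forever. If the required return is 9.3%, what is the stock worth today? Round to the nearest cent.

D₁ = D₀ × (1 + g) = £1.60 × 1.011 = £1.6176
Growing perpetuity: P = D₁ / (r − g) = £1.6176 / (0.093 − 0.011) = £19.73

£19.73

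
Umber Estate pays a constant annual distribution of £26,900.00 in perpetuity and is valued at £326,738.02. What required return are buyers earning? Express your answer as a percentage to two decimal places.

8.23%

P = C/r ⇒ r = C/P = £26,900.00/£326,738.02 = 0.082329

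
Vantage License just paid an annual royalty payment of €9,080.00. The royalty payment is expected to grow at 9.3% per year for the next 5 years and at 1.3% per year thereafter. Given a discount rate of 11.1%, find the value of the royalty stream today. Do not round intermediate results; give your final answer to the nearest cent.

D_1 = 9924.44000
D_2 = 10847.41292
D_3 = 11856.22232
D_4 = 12958.85100
D_5 = 14164.02414
Terminal value at year 5: TV = D_5×(1+g_2)/(r−g_2) = 14348.15645/0.098 = 146409.75974
P_0 = D_1/(1+r)^1 + D_2/(1+r)^2 + D_3/(1+r)^3 + D_4/(1+r)^4 + D_5/(1+r)^5 + TV/(1+r)^5
    = 8932.88929 + 8788.16201 + 8645.77955 + 8505.70391 + 8367.89773 + 86496.73875 = 129737.17123

€129737.17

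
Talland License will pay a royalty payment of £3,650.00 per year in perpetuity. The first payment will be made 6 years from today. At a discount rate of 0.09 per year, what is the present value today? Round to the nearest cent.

Value at end of year 5: C / r = £3,650.00 / 0.09 = £40,555.5556
Discount to today: PV = £40,555.5556 / (1 + 0.09)^5 = £40,555.5556 / 1.538624 = £26,358.33

£26358.33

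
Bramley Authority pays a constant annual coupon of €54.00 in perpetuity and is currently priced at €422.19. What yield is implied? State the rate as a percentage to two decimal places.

12.79%

P = C/r ⇒ r = C/P = €54.00/€422.19 = 0.127904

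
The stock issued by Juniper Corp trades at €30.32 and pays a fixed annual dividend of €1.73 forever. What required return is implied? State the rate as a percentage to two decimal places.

5.71%

P = C/r ⇒ r = C/P = €1.73/€30.32 = 0.057058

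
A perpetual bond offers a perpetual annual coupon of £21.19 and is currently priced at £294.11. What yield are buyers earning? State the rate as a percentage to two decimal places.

7.20%

P = C/r ⇒ r = C/P = £21.19/£294.11 = 0.072048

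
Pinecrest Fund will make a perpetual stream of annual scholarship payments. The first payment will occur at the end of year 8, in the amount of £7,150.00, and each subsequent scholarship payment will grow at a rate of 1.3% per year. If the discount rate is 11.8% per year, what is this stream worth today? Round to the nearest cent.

Value at end of year 7: C₁ / (r − g) = £7,150.00 / (0.118 − 0.013) = £68,095.2381
Discount to today: PV = £68,095.2381 / (1 + 0.118)^7 = £68,095.2381 / 2.183195 = £31,190.63

£31190.63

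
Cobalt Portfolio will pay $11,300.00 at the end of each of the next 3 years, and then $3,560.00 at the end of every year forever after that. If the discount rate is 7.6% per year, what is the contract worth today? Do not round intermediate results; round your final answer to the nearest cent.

PV of 3-year annuity: $11,300.00 × [1 − (1+0.076)^−3] / 0.076 = 29332.66775
Perpetuity value at year 3: $3,560.00 / 0.076 = 46842.10526
PV of perpetuity: 46842.10526 / (1+0.076)^3 = 37601.01702
Total PV = 29332.66775 + 37601.01702 = 66933.68477

$66933.68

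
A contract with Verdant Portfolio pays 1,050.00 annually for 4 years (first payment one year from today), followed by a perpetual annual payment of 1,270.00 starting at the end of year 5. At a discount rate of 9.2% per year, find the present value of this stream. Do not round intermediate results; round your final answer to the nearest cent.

13094.73

PV of 4-year annuity: 1,050.00 × [1 − (1+0.092)^−4] / 0.092 = 3386.82609
Perpetuity value at year 4: 1,270.00 / 0.092 = 13804.34783
PV of perpetuity: 13804.34783 / (1+0.092)^4 = 9707.90103
Total PV = 3386.82609 + 9707.90103 = 13094.72712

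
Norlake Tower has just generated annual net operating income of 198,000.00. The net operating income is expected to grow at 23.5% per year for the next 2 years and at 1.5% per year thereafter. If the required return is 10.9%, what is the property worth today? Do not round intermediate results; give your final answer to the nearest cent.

D_1 = 244530.00000
D_2 = 301994.55000
Terminal value at year 2: TV = D_2×(1+g_2)/(r−g_2) = 306524.46825/0.094 = 3260898.59840
P_0 = D_1/(1+r)^1 + D_2/(1+r)^2 + TV/(1+r)^2
    = 220495.94229 + 245547.78064 + 2651393.58881 = 3117437.31174

3117437.31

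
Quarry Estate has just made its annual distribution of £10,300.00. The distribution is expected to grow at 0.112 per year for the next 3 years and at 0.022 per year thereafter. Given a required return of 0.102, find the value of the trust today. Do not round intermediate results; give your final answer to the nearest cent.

£166661.40

D_1 = 11453.60000
D_2 = 12736.40320
D_3 = 14162.88036
Terminal value at year 3: TV = D_3×(1+g_2)/(r−g_2) = 14474.46373/0.08 = 180930.79658
P_0 = D_1/(1+r)^1 + D_2/(1+r)^2 + D_3/(1+r)^3 + TV/(1+r)^3
    = 10393.46642 + 10487.78100 + 10582.95143 + 135197.20450 = 166661.40336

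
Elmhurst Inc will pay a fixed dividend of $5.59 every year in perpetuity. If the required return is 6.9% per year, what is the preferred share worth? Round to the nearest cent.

$81.01

Level perpetuity: PV = C / r = $5.59 / 0.069 = $81.01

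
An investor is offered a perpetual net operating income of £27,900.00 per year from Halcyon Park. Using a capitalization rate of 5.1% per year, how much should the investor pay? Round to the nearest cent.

Level perpetuity: PV = C / r = £27,900.00 / 0.051 = £547,058.82

£547058.82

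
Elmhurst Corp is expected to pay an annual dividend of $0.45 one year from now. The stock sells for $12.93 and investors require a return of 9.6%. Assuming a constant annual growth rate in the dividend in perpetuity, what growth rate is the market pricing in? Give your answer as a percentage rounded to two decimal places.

P = D₁/(r−g) ⇒ g = r − D₁/P = 0.096 − $0.45/$12.93 = 0.061197

6.12%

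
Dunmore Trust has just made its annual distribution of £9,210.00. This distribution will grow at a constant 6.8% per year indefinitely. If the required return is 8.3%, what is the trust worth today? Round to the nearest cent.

£655752.00

D₁ = D₀ × (1 + g) = £9,210.00 × 1.068 = £9,836.2800
Growing perpetuity: P = D₁ / (r − g) = £9,836.2800 / (0.083 − 0.068) = £655,752.00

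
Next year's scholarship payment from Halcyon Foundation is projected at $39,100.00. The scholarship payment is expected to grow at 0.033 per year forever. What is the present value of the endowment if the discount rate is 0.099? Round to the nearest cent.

Growing perpetuity: P = D₁ / (r − g) = $39,100.0000 / (0.099 − 0.033) = $592,424.24

$592424.24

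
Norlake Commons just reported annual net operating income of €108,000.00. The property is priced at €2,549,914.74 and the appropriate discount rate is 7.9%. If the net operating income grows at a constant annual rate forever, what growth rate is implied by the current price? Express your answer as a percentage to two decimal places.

3.52%

P = D₀(1+g)/(r−g) ⇒ P(r−g) = D₀(1+g) ⇒ g(P+D₀) = P·r − D₀
g = (P·r − D₀)/(P + D₀) = (€2,549,914.74×0.079 − €108,000.00) / (€2,549,914.74 + €108,000.00) = 0.035157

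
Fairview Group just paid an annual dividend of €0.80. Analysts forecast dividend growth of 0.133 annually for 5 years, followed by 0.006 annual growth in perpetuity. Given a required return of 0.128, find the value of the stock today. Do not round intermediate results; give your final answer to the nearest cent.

D_1 = 0.90640
D_2 = 1.02695
D_3 = 1.16354
D_4 = 1.31829
D_5 = 1.49362
Terminal value at year 5: TV = D_5×(1+g_2)/(r−g_2) = 1.50258/0.122 = 12.31623
P_0 = D_1/(1+r)^1 + D_2/(1+r)^2 + D_3/(1+r)^3 + D_4/(1+r)^4 + D_5/(1+r)^5 + TV/(1+r)^5
    = 0.80355 + 0.80711 + 0.81069 + 0.81428 + 0.81789 + 6.74423 = 10.79773

€10.80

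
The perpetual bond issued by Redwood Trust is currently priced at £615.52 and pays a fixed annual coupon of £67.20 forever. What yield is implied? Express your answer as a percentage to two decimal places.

P = C/r ⇒ r = C/P = £67.20/£615.52 = 0.109176

10.92%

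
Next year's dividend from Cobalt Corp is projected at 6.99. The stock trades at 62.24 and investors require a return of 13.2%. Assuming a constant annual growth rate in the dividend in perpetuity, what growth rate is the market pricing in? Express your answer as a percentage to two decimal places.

P = D₁/(r−g) ⇒ g = r − D₁/P = 0.132 − 6.99/62.24 = 0.019693

1.97%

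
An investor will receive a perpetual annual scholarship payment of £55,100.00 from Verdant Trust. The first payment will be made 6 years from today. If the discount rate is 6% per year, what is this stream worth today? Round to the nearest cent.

Value at end of year 5: C / r = £55,100.00 / 0.06 = £918,333.3333
Discount to today: PV = £918,333.3333 / (1 + 0.06)^5 = £918,333.3333 / 1.338226 = £686,232.09

£686232.09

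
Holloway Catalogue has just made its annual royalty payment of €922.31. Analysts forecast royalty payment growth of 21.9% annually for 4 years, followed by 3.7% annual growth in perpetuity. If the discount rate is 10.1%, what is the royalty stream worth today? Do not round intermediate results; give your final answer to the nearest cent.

€27245.93

D_1 = 1124.29589
D_2 = 1370.51669
D_3 = 1670.65985
D_4 = 2036.53435
Terminal value at year 4: TV = D_4×(1+g_2)/(r−g_2) = 2111.88612/0.064 = 32998.22066
P_0 = D_1/(1+r)^1 + D_2/(1+r)^2 + D_3/(1+r)^3 + D_4/(1+r)^4 + TV/(1+r)^4
    = 1021.15885 + 1130.60185 + 1251.77443 + 1385.93373 + 22456.45744 = 27245.92630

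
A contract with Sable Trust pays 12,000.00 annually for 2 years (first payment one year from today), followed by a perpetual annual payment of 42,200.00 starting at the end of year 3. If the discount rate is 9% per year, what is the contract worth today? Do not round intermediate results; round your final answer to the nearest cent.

PV of 2-year annuity: 12,000.00 × [1 − (1+0.09)^−2] / 0.09 = 21109.33423
Perpetuity value at year 2: 42,200.00 / 0.09 = 468888.88889
PV of perpetuity: 468888.88889 / (1+0.09)^2 = 394654.39684
Total PV = 21109.33423 + 394654.39684 = 415763.73107

415763.73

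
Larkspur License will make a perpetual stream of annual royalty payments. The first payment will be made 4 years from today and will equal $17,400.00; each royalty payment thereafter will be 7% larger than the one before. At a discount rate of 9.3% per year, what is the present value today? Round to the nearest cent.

$579376.57

Value at end of year 3: C₁ / (r − g) = $17,400.00 / (0.093 − 0.07) = $756,521.7391
Discount to today: PV = $756,521.7391 / (1 + 0.093)^3 = $756,521.7391 / 1.305751 = $579,376.57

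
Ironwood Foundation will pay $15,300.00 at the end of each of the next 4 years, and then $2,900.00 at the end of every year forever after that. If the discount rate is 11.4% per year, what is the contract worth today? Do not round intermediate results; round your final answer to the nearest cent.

$63582.66

PV of 4-year annuity: $15,300.00 × [1 − (1+0.114)^−4] / 0.114 = 47064.85573
Perpetuity value at year 4: $2,900.00 / 0.114 = 25438.59649
PV of perpetuity: 25438.59649 / (1+0.114)^4 = 16517.80684
Total PV = 47064.85573 + 16517.80684 = 63582.66258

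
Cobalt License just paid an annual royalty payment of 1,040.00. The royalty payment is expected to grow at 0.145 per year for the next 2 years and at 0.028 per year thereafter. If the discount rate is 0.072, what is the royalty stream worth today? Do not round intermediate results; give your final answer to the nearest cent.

30017.41

D_1 = 1190.80000
D_2 = 1363.46600
Terminal value at year 2: TV = D_2×(1+g_2)/(r−g_2) = 1401.64305/0.044 = 31855.52382
P_0 = D_1/(1+r)^1 + D_2/(1+r)^2 + TV/(1+r)^2
    = 1110.82090 + 1186.46448 + 27720.12473 = 30017.41011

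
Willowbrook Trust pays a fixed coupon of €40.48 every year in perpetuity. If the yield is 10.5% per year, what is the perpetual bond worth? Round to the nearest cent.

Level perpetuity: PV = C / r = €40.48 / 0.105 = €385.52

€385.52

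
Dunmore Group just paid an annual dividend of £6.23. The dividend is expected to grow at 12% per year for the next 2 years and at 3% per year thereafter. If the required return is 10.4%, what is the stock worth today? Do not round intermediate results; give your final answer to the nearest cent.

D_1 = 6.97760
D_2 = 7.81491
Terminal value at year 2: TV = D_2×(1+g_2)/(r−g_2) = 8.04936/0.074 = 108.77513
P_0 = D_1/(1+r)^1 + D_2/(1+r)^2 + TV/(1+r)^2
    = 6.32029 + 6.41189 + 89.24655 = 101.97873

£101.98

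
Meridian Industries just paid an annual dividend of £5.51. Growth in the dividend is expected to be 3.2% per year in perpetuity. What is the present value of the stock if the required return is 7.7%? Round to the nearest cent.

D₁ = D₀ × (1 + g) = £5.51 × 1.032 = £5.6863
Growing perpetuity: P = D₁ / (r − g) = £5.6863 / (0.077 − 0.032) = £126.36

£126.36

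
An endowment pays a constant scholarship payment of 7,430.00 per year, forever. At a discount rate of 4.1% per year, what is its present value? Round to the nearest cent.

181219.51

Level perpetuity: PV = C / r = 7,430.00 / 0.041 = 181,219.51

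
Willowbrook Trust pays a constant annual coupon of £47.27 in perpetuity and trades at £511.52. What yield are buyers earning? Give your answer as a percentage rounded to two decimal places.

9.24%

P = C/r ⇒ r = C/P = £47.27/£511.52 = 0.092411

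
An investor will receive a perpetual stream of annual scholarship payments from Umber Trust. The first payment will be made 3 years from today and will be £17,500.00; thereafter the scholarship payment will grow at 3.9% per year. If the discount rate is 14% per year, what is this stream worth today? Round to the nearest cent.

Value at end of year 2: C₁ / (r − g) = £17,500.00 / (0.14 − 0.039) = £173,267.3267
Discount to today: PV = £173,267.3267 / (1 + 0.14)^2 = £173,267.3267 / 1.299600 = £133,323.58

£133323.58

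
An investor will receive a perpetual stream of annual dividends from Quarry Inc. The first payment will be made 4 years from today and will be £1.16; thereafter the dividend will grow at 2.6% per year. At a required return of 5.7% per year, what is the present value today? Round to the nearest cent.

£31.69

Value at end of year 3: C₁ / (r − g) = £1.16 / (0.057 − 0.026) = £37.4194
Discount to today: PV = £37.4194 / (1 + 0.057)^3 = £37.4194 / 1.180932 = £31.69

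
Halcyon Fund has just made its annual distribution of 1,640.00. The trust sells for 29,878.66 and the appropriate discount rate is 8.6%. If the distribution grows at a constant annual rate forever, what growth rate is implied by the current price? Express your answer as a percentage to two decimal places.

2.95%

P = D₀(1+g)/(r−g) ⇒ P(r−g) = D₀(1+g) ⇒ g(P+D₀) = P·r − D₀
g = (P·r − D₀)/(P + D₀) = (29,878.66×0.086 − 1,640.00) / (29,878.66 + 1,640.00) = 0.029493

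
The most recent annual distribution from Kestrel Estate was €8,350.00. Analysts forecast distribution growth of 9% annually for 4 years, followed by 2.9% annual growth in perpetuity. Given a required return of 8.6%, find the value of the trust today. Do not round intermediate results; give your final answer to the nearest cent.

€186681.30

D_1 = 9101.50000
D_2 = 9920.63500
D_3 = 10813.49215
D_4 = 11786.70644
Terminal value at year 4: TV = D_4×(1+g_2)/(r−g_2) = 12128.52093/0.057 = 212781.06895
P_0 = D_1/(1+r)^1 + D_2/(1+r)^2 + D_3/(1+r)^3 + D_4/(1+r)^4 + TV/(1+r)^4
    = 8380.75506 + 8411.62341 + 8442.60545 + 8473.70160 + 152972.61306 = 186681.29858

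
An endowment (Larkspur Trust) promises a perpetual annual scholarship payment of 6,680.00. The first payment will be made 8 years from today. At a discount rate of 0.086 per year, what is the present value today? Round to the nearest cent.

43598.27

Value at end of year 7: C / r = 6,680.00 / 0.086 = 77,674.4186
Discount to today: PV = 77,674.4186 / (1 + 0.086)^7 = 77,674.4186 / 1.781594 = 43,598.27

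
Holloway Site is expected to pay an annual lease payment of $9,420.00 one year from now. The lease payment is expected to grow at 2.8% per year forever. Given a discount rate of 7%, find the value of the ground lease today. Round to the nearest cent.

Growing perpetuity: P = D₁ / (r − g) = $9,420.0000 / (0.07 − 0.028) = $224,285.71

$224285.71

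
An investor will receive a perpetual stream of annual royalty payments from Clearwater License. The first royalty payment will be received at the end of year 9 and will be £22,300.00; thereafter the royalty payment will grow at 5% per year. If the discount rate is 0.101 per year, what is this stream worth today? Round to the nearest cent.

£202505.18

Value at end of year 8: C₁ / (r − g) = £22,300.00 / (0.101 − 0.05) = £437,254.9020
Discount to today: PV = £437,254.9020 / (1 + 0.101)^8 = £437,254.9020 / 2.159228 = £202,505.18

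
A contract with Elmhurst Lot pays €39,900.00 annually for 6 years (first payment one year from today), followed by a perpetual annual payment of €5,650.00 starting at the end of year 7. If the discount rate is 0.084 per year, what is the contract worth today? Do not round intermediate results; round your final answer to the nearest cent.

€223692.42

PV of 6-year annuity: €39,900.00 × [1 − (1+0.084)^−6] / 0.084 = 182235.83540
Perpetuity value at year 6: €5,650.00 / 0.084 = 67261.90476
PV of perpetuity: 67261.90476 / (1+0.084)^6 = 41456.57970
Total PV = 182235.83540 + 41456.57970 = 223692.41510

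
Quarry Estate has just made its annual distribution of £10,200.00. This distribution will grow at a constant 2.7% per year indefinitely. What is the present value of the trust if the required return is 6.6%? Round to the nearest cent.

£268600.00

D₁ = D₀ × (1 + g) = £10,200.00 × 1.027 = £10,475.4000
Growing perpetuity: P = D₁ / (r − g) = £10,475.4000 / (0.066 − 0.027) = £268,600.00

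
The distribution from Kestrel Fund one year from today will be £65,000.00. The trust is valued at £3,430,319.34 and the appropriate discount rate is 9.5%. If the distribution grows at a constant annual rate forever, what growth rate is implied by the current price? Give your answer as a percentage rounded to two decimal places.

P = D₁/(r−g) ⇒ g = r − D₁/P = 0.095 − £65,000.00/£3,430,319.34 = 0.076051

7.61%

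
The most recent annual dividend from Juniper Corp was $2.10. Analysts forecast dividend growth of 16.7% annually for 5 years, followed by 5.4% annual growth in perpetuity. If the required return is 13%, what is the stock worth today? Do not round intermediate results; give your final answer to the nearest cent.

$45.79

D_1 = 2.45070
D_2 = 2.85997
D_3 = 3.33758
D_4 = 3.89496
D_5 = 4.54542
Terminal value at year 5: TV = D_5×(1+g_2)/(r−g_2) = 4.79087/0.076 = 63.03773
P_0 = D_1/(1+r)^1 + D_2/(1+r)^2 + D_3/(1+r)^3 + D_4/(1+r)^4 + D_5/(1+r)^5 + TV/(1+r)^5
    = 2.16876 + 2.23977 + 2.31311 + 2.38885 + 2.46707 + 34.21436 = 45.79192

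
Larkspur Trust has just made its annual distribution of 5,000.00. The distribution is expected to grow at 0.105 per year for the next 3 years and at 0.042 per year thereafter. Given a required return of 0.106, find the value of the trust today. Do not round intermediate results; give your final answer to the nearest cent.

96158.53

D_1 = 5525.00000
D_2 = 6105.12500
D_3 = 6746.16313
Terminal value at year 3: TV = D_3×(1+g_2)/(r−g_2) = 7029.50198/0.064 = 109835.96838
P_0 = D_1/(1+r)^1 + D_2/(1+r)^2 + D_3/(1+r)^3 + TV/(1+r)^3
    = 4995.47920 + 4990.96250 + 4986.44987 + 81185.63698 = 96158.52855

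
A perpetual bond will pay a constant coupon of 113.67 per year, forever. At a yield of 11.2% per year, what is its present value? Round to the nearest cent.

1014.91

Level perpetuity: PV = C / r = 113.67 / 0.112 = 1,014.91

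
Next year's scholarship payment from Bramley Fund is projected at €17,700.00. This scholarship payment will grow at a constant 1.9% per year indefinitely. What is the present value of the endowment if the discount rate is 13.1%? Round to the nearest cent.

€158035.71

Growing perpetuity: P = D₁ / (r − g) = €17,700.0000 / (0.131 − 0.019) = €158,035.71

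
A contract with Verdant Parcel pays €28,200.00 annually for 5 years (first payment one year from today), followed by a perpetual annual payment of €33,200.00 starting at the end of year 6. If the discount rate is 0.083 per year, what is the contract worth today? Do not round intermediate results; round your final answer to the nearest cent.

€380193.31

PV of 5-year annuity: €28,200.00 × [1 − (1+0.083)^−5] / 0.083 = 111709.74176
Perpetuity value at year 5: €33,200.00 / 0.083 = 400000.00000
PV of perpetuity: 400000.00000 / (1+0.083)^5 = 268483.56644
Total PV = 111709.74176 + 268483.56644 = 380193.30820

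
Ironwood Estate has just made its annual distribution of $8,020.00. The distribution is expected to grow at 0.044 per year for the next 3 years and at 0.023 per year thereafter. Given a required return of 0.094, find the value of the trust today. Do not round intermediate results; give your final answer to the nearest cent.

D_1 = 8372.88000
D_2 = 8741.28672
D_3 = 9125.90334
Terminal value at year 3: TV = D_3×(1+g_2)/(r−g_2) = 9335.79911/0.071 = 131490.12834
P_0 = D_1/(1+r)^1 + D_2/(1+r)^2 + D_3/(1+r)^3 + TV/(1+r)^3
    = 7653.45521 + 7303.66292 + 6969.85749 + 100424.84805 = 122351.82367

$122351.82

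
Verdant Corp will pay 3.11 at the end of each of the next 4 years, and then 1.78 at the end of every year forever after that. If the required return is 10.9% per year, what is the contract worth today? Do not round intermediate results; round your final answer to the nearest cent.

PV of 4-year annuity: 3.11 × [1 − (1+0.109)^−4] / 0.109 = 9.66924
Perpetuity value at year 4: 1.78 / 0.109 = 16.33028
PV of perpetuity: 16.33028 / (1+0.109)^4 = 10.79611
Total PV = 9.66924 + 10.79611 = 20.46535

20.47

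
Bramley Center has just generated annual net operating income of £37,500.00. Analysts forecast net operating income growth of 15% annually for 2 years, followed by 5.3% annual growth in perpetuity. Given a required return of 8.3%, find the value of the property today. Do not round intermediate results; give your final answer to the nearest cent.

D_1 = 43125.00000
D_2 = 49593.75000
Terminal value at year 2: TV = D_2×(1+g_2)/(r−g_2) = 52222.21875/0.03 = 1740740.62500
P_0 = D_1/(1+r)^1 + D_2/(1+r)^2 + TV/(1+r)^2
    = 39819.94460 + 42283.41301 + 1484147.79659 = 1566251.15420

£1566251.15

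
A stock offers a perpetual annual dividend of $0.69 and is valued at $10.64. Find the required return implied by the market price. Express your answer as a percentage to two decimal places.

6.48%

P = C/r ⇒ r = C/P = $0.69/$10.64 = 0.064850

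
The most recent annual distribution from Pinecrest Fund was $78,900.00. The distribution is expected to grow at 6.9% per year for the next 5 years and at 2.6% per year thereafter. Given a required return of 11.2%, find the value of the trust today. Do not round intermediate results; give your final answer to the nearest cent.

D_1 = 84344.10000
D_2 = 90163.84290
D_3 = 96385.14806
D_4 = 103035.72328
D_5 = 110145.18818
Terminal value at year 5: TV = D_5×(1+g_2)/(r−g_2) = 113008.96308/0.086 = 1314057.71017
P_0 = D_1/(1+r)^1 + D_2/(1+r)^2 + D_3/(1+r)^3 + D_4/(1+r)^4 + D_5/(1+r)^5 + TV/(1+r)^5
    = 75849.01079 + 72916.00048 + 70096.40694 + 67385.84444 + 64780.09686 + 772841.62065 = 1123868.98016

$1123868.98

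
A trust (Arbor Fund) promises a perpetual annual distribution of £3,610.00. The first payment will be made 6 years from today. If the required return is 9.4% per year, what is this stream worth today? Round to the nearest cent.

£24507.15

Value at end of year 5: C / r = £3,610.00 / 0.094 = £38,404.2553
Discount to today: PV = £38,404.2553 / (1 + 0.094)^5 = £38,404.2553 / 1.567064 = £24,507.15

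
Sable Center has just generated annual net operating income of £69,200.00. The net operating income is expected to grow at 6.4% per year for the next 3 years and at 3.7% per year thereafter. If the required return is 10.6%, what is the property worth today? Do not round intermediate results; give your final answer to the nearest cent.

D_1 = 73628.80000
D_2 = 78341.04320
D_3 = 83354.86996
Terminal value at year 3: TV = D_3×(1+g_2)/(r−g_2) = 86439.00015/0.069 = 1252739.13266
P_0 = D_1/(1+r)^1 + D_2/(1+r)^2 + D_3/(1+r)^3 + TV/(1+r)^3
    = 66572.15190 + 64044.09550 + 61612.04124 + 925966.47484 = 1118194.76347

£1118194.76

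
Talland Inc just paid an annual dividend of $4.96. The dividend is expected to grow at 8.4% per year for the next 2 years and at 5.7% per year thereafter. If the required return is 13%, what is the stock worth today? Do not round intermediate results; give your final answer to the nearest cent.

$75.41

D_1 = 5.37664
D_2 = 5.82828
Terminal value at year 2: TV = D_2×(1+g_2)/(r−g_2) = 6.16049/0.073 = 84.39027
P_0 = D_1/(1+r)^1 + D_2/(1+r)^2 + TV/(1+r)^2
    = 4.75809 + 4.56440 + 66.08996 = 75.41244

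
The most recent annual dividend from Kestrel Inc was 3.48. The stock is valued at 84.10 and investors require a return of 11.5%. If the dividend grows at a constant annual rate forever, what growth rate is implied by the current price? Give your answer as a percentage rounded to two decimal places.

7.07%

P = D₀(1+g)/(r−g) ⇒ P(r−g) = D₀(1+g) ⇒ g(P+D₀) = P·r − D₀
g = (P·r − D₀)/(P + D₀) = (84.10×0.115 − 3.48) / (84.10 + 3.48) = 0.070695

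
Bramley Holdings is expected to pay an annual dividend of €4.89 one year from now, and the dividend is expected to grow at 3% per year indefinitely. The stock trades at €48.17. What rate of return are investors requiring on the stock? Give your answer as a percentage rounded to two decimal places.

13.15%

P = D₁/(r − g) ⇒ r = D₁/P + g = €4.8900/€48.17 + 0.03 = 0.101515 + 0.03 = 0.131515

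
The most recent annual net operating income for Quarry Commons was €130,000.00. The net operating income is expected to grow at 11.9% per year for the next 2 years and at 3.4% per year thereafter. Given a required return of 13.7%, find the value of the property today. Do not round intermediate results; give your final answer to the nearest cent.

D_1 = 145470.00000
D_2 = 162780.93000
Terminal value at year 2: TV = D_2×(1+g_2)/(r−g_2) = 168315.48162/0.103 = 1634130.88951
P_0 = D_1/(1+r)^1 + D_2/(1+r)^2 + TV/(1+r)^2
    = 127941.95251 + 125916.48624 + 1264054.82303 = 1517913.26178

€1517913.26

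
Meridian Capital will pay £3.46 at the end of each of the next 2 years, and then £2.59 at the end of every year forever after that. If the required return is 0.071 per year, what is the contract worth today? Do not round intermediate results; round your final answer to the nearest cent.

£38.05

PV of 2-year annuity: £3.46 × [1 − (1+0.071)^−2] / 0.071 = 6.24708
Perpetuity value at year 2: £2.59 / 0.071 = 36.47887
PV of perpetuity: 36.47887 / (1+0.071)^2 = 31.80259
Total PV = 6.24708 + 31.80259 = 38.04967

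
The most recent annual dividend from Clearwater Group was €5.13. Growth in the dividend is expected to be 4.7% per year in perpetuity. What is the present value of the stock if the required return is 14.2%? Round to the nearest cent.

D₁ = D₀ × (1 + g) = €5.13 × 1.047 = €5.3711
Growing perpetuity: P = D₁ / (r − g) = €5.3711 / (0.142 − 0.047) = €56.54

€56.54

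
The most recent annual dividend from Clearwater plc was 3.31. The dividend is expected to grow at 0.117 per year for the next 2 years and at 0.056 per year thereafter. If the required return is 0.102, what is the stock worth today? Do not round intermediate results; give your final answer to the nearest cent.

D_1 = 3.69727
D_2 = 4.12985
Terminal value at year 2: TV = D_2×(1+g_2)/(r−g_2) = 4.36112/0.046 = 94.80700
P_0 = D_1/(1+r)^1 + D_2/(1+r)^2 + TV/(1+r)^2
    = 3.35505 + 3.40072 + 78.06875 = 84.82453

84.82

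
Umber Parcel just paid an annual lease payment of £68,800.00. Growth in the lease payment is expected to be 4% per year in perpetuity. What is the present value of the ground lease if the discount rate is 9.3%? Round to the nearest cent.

£1350037.74

D₁ = D₀ × (1 + g) = £68,800.00 × 1.04 = £71,552.0000
Growing perpetuity: P = D₁ / (r − g) = £71,552.0000 / (0.093 − 0.04) = £1,350,037.74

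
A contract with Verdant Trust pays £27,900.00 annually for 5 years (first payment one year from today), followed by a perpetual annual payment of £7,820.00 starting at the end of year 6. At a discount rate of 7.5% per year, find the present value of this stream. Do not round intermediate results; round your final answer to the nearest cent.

£185508.04

PV of 5-year annuity: £27,900.00 × [1 − (1+0.075)^−5] / 0.075 = 112880.18877
Perpetuity value at year 5: £7,820.00 / 0.075 = 104266.66667
PV of perpetuity: 104266.66667 / (1+0.075)^5 = 72627.84673
Total PV = 112880.18877 + 72627.84673 = 185508.03550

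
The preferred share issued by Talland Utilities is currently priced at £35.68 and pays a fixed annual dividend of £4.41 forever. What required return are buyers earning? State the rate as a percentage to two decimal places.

P = C/r ⇒ r = C/P = £4.41/£35.68 = 0.123599

12.36%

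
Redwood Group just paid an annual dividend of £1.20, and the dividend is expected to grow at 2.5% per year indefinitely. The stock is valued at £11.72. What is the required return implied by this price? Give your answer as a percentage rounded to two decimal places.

D₁ = £1.20 × 1.025 = £1.2300
P = D₁/(r − g) ⇒ r = D₁/P + g = £1.2300/£11.72 + 0.025 = 0.104949 + 0.025 = 0.129949

12.99%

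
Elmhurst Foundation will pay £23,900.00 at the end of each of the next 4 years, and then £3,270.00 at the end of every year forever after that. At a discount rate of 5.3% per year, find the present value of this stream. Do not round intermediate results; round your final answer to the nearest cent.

PV of 4-year annuity: £23,900.00 × [1 − (1+0.053)^−4] / 0.053 = 84160.94668
Perpetuity value at year 4: £3,270.00 / 0.053 = 61698.11321
PV of perpetuity: 61698.11321 / (1+0.053)^4 = 50183.20544
Total PV = 84160.94668 + 50183.20544 = 134344.15212

£134344.15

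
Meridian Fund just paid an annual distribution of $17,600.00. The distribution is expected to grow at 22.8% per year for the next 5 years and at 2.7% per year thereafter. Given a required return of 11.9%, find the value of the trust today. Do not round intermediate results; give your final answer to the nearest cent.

D_1 = 21612.80000
D_2 = 26540.51840
D_3 = 32591.75660
D_4 = 40022.67710
D_5 = 49147.84748
Terminal value at year 5: TV = D_5×(1+g_2)/(r−g_2) = 50474.83936/0.092 = 548639.55825
P_0 = D_1/(1+r)^1 + D_2/(1+r)^2 + D_3/(1+r)^3 + D_4/(1+r)^4 + D_5/(1+r)^5 + TV/(1+r)^5
    = 19314.38785 + 21195.77147 + 23260.41766 + 25526.17774 + 28012.64188 + 312706.33925 = 430015.73586

$430015.74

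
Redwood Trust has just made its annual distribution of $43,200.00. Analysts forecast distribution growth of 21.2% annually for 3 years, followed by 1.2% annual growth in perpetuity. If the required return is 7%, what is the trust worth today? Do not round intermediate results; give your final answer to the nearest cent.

$1262593.42

D_1 = 52358.40000
D_2 = 63458.38080
D_3 = 76911.55753
Terminal value at year 3: TV = D_3×(1+g_2)/(r−g_2) = 77834.49622/0.058 = 1341974.07276
P_0 = D_1/(1+r)^1 + D_2/(1+r)^2 + D_3/(1+r)^3 + TV/(1+r)^3
    = 48933.08411 + 55427.00742 + 62782.74112 + 1095450.58643 = 1262593.41909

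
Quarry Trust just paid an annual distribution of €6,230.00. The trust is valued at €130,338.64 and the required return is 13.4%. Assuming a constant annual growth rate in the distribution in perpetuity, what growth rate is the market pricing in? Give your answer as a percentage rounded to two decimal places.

P = D₀(1+g)/(r−g) ⇒ P(r−g) = D₀(1+g) ⇒ g(P+D₀) = P·r − D₀
g = (P·r − D₀)/(P + D₀) = (€130,338.64×0.134 − €6,230.00) / (€130,338.64 + €6,230.00) = 0.082269

8.23%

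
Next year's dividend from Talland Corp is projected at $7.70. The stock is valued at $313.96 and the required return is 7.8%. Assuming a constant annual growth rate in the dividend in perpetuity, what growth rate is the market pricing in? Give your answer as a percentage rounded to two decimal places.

P = D₁/(r−g) ⇒ g = r − D₁/P = 0.078 − $7.70/$313.96 = 0.053475

5.35%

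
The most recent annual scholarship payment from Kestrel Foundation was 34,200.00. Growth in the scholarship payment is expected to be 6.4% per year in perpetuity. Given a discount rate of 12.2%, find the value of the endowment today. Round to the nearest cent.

627393.10

D₁ = D₀ × (1 + g) = 34,200.00 × 1.064 = 36,388.8000
Growing perpetuity: P = D₁ / (r − g) = 36,388.8000 / (0.122 − 0.064) = 627,393.10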